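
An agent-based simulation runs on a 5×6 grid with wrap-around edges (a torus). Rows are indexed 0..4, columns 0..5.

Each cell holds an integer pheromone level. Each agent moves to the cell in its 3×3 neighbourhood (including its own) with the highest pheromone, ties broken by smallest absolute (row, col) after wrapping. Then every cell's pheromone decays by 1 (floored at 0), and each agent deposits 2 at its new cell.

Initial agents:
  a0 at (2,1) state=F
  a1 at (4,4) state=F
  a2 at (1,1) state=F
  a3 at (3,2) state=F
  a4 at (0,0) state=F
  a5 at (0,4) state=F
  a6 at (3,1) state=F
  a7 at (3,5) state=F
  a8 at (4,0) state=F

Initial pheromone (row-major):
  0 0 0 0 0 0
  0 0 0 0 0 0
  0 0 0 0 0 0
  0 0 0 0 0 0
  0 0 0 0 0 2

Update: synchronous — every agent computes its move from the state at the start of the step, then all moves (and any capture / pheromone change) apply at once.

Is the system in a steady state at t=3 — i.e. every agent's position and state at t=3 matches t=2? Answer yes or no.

t=1: a0@(1,0) a1@(4,5) a2@(0,0) a3@(2,1) a4@(4,5) a5@(4,5) a6@(2,0) a7@(4,5) a8@(4,5) | pheromone: 2 0 0 0 0 0 / 2 0 0 0 0 0 / 2 2 0 0 0 0 / 0 0 0 0 0 0 / 0 0 0 0 0 11
t=2: a0@(0,0) a1@(4,5) a2@(4,5) a3@(1,0) a4@(4,5) a5@(4,5) a6@(1,0) a7@(4,5) a8@(4,5) | pheromone: 3 0 0 0 0 0 / 5 0 0 0 0 0 / 1 1 0 0 0 0 / 0 0 0 0 0 0 / 0 0 0 0 0 22
t=3: a0@(4,5) a1@(4,5) a2@(4,5) a3@(1,0) a4@(4,5) a5@(4,5) a6@(1,0) a7@(4,5) a8@(4,5) | pheromone: 2 0 0 0 0 0 / 8 0 0 0 0 0 / 0 0 0 0 0 0 / 0 0 0 0 0 0 / 0 0 0 0 0 35

no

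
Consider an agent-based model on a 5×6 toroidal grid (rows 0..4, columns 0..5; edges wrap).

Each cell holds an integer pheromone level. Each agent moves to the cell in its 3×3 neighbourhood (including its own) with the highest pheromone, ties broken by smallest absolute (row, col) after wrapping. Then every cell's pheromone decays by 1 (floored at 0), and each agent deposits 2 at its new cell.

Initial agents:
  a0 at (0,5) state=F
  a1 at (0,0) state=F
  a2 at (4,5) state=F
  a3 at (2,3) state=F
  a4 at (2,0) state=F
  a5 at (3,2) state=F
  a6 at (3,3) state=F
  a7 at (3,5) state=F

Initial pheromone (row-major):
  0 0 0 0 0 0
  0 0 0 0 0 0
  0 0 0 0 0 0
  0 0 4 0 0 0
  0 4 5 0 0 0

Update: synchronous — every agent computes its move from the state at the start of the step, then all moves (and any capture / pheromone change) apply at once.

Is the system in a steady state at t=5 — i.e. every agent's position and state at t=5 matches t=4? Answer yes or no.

t=1: a0@(0,0) a1@(4,1) a2@(0,0) a3@(3,2) a4@(1,0) a5@(4,2) a6@(4,2) a7@(2,0) | pheromone: 4 0 0 0 0 0 / 2 0 0 0 0 0 / 2 0 0 0 0 0 / 0 0 5 0 0 0 / 0 5 8 0 0 0
t=2: a0@(4,1) a1@(4,2) a2@(4,1) a3@(4,2) a4@(0,0) a5@(4,2) a6@(4,2) a7@(1,0) | pheromone: 5 0 0 0 0 0 / 3 0 0 0 0 0 / 1 0 0 0 0 0 / 0 0 4 0 0 0 / 0 8 15 0 0 0
t=3: a0@(4,2) a1@(4,2) a2@(4,2) a3@(4,2) a4@(4,1) a5@(4,2) a6@(4,2) a7@(0,0) | pheromone: 6 0 0 0 0 0 / 2 0 0 0 0 0 / 0 0 0 0 0 0 / 0 0 3 0 0 0 / 0 9 26 0 0 0
t=4: a0@(4,2) a1@(4,2) a2@(4,2) a3@(4,2) a4@(4,2) a5@(4,2) a6@(4,2) a7@(4,1) | pheromone: 5 0 0 0 0 0 / 1 0 0 0 0 0 / 0 0 0 0 0 0 / 0 0 2 0 0 0 / 0 10 39 0 0 0
t=5: a0@(4,2) a1@(4,2) a2@(4,2) a3@(4,2) a4@(4,2) a5@(4,2) a6@(4,2) a7@(4,2) | pheromone: 4 0 0 0 0 0 / 0 0 0 0 0 0 / 0 0 0 0 0 0 / 0 0 1 0 0 0 / 0 9 54 0 0 0

no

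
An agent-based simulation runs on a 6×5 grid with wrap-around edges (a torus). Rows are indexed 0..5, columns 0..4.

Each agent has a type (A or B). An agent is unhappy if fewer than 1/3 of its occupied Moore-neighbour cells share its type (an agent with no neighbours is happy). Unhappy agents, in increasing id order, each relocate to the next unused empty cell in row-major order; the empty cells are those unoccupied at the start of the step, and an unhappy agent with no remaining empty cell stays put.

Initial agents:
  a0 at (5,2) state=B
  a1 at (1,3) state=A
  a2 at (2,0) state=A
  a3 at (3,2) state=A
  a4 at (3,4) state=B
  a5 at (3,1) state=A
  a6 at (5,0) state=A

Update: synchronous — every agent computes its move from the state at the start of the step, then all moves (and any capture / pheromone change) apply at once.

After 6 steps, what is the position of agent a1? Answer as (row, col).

(1, 3)

t=1: a0@(5,2):B a1@(1,3):A a2@(2,0):A a3@(3,2):A a4@(0,0):B a5@(3,1):A a6@(5,0):A
t=2: a0@(5,2):B a1@(1,3):A a2@(2,0):A a3@(3,2):A a4@(0,1):B a5@(3,1):A a6@(0,2):A
t=3: (unchanged — steady state)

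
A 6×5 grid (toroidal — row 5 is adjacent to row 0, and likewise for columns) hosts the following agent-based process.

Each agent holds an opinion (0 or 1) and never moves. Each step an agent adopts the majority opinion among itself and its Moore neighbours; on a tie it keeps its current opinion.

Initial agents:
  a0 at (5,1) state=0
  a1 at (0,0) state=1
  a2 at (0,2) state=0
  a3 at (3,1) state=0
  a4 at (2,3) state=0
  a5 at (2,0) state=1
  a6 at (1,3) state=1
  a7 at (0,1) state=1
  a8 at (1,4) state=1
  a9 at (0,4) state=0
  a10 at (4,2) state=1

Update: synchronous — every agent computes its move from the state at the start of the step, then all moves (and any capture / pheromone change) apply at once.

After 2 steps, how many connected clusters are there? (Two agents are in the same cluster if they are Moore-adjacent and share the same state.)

2

t=1: a0@(5,1):1 a1@(0,0):1 a2@(0,2):0 a3@(3,1):1 a4@(2,3):1 a5@(2,0):1 a6@(1,3):0 a7@(0,1):1 a8@(1,4):1 a9@(0,4):1 a10@(4,2):0
t=2: a0@(5,1):1 a1@(0,0):1 a2@(0,2):0 a3@(3,1):1 a4@(2,3):1 a5@(2,0):1 a6@(1,3):1 a7@(0,1):1 a8@(1,4):1 a9@(0,4):1 a10@(4,2):1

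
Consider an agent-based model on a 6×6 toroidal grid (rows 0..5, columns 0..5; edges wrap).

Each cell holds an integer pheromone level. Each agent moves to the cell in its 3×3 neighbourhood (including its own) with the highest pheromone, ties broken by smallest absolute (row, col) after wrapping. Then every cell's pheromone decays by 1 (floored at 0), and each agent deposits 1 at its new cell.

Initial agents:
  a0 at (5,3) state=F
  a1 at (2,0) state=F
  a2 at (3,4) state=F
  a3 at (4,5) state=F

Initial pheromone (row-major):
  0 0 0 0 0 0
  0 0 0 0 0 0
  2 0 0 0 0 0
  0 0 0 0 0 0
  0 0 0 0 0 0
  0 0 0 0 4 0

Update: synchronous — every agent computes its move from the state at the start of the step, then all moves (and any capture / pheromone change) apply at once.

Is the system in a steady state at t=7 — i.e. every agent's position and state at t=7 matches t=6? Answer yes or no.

t=1: a0@(5,4) a1@(2,0) a2@(2,3) a3@(5,4) | pheromone: 0 0 0 0 0 0 / 0 0 0 0 0 0 / 2 0 0 1 0 0 / 0 0 0 0 0 0 / 0 0 0 0 0 0 / 0 0 0 0 5 0
t=2: a0@(5,4) a1@(2,0) a2@(2,3) a3@(5,4) | pheromone: 0 0 0 0 0 0 / 0 0 0 0 0 0 / 2 0 0 1 0 0 / 0 0 0 0 0 0 / 0 0 0 0 0 0 / 0 0 0 0 6 0
t=3: a0@(5,4) a1@(2,0) a2@(2,3) a3@(5,4) | pheromone: 0 0 0 0 0 0 / 0 0 0 0 0 0 / 2 0 0 1 0 0 / 0 0 0 0 0 0 / 0 0 0 0 0 0 / 0 0 0 0 7 0
t=4: a0@(5,4) a1@(2,0) a2@(2,3) a3@(5,4) | pheromone: 0 0 0 0 0 0 / 0 0 0 0 0 0 / 2 0 0 1 0 0 / 0 0 0 0 0 0 / 0 0 0 0 0 0 / 0 0 0 0 8 0
t=5: a0@(5,4) a1@(2,0) a2@(2,3) a3@(5,4) | pheromone: 0 0 0 0 0 0 / 0 0 0 0 0 0 / 2 0 0 1 0 0 / 0 0 0 0 0 0 / 0 0 0 0 0 0 / 0 0 0 0 9 0
t=6: a0@(5,4) a1@(2,0) a2@(2,3) a3@(5,4) | pheromone: 0 0 0 0 0 0 / 0 0 0 0 0 0 / 2 0 0 1 0 0 / 0 0 0 0 0 0 / 0 0 0 0 0 0 / 0 0 0 0 10 0
t=7: a0@(5,4) a1@(2,0) a2@(2,3) a3@(5,4) | pheromone: 0 0 0 0 0 0 / 0 0 0 0 0 0 / 2 0 0 1 0 0 / 0 0 0 0 0 0 / 0 0 0 0 0 0 / 0 0 0 0 11 0

yes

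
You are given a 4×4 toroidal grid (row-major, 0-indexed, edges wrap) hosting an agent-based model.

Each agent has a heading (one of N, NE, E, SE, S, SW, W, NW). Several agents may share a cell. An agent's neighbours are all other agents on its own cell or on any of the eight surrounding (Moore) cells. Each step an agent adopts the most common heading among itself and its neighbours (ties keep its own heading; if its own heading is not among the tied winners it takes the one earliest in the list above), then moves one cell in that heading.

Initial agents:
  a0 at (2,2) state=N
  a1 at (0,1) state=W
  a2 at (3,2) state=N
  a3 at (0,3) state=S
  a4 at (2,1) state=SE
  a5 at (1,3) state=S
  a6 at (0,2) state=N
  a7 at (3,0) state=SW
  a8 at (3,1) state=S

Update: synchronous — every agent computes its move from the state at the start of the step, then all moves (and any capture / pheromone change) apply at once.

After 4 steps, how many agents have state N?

t=1: a0@(1,2):N a1@(3,1):N a2@(2,2):N a3@(1,3):S a4@(1,1):N a5@(2,3):S a6@(1,2):S a7@(0,0):S a8@(2,1):N
t=2: a0@(0,2):N a1@(2,1):N a2@(1,2):N a3@(2,3):S a4@(0,1):N a5@(3,3):S a6@(0,2):N a7@(1,0):S a8@(1,1):N
t=3: a0@(3,2):N a1@(1,1):N a2@(0,2):N a3@(3,3):S a4@(3,1):N a5@(0,3):S a6@(3,2):N a7@(0,0):N a8@(0,1):N
t=4: a0@(2,2):N a1@(0,1):N a2@(3,2):N a3@(2,3):N a4@(2,1):N a5@(3,3):N a6@(2,2):N a7@(3,0):N a8@(3,1):N

9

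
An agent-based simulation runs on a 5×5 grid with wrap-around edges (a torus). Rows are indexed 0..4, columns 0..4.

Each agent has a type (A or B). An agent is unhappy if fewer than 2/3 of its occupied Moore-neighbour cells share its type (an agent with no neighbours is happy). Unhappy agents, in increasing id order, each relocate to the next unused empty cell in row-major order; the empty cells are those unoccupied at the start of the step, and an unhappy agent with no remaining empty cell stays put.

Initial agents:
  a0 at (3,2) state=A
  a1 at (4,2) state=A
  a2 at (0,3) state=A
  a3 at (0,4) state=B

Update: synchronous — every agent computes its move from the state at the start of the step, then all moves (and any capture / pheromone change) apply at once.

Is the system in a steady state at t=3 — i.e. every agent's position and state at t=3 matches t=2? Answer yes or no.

t=1: a0@(3,2):A a1@(4,2):A a2@(0,0):A a3@(0,1):B
t=2: a0@(3,2):A a1@(0,2):A a2@(0,3):A a3@(0,4):B
t=3: a0@(3,2):A a1@(0,2):A a2@(0,0):A a3@(0,1):B

no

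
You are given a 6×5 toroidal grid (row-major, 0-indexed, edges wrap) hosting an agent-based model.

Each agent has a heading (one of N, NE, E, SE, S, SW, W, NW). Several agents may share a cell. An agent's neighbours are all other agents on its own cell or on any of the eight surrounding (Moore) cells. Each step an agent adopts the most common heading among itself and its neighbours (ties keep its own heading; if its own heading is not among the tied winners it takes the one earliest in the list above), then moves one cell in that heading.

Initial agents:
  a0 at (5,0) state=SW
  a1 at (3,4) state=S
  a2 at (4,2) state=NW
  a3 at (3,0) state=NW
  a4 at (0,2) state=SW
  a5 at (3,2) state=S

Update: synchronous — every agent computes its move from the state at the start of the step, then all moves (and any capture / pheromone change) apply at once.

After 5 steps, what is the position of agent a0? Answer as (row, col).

(4, 0)

t=1: a0@(0,4):SW a1@(4,4):S a2@(3,1):NW a3@(2,4):NW a4@(1,1):SW a5@(4,2):S
t=2: a0@(1,3):SW a1@(5,4):S a2@(2,0):NW a3@(1,3):NW a4@(2,0):SW a5@(5,2):S
t=3: a0@(2,2):SW a1@(0,4):S a2@(1,4):NW a3@(0,2):NW a4@(3,4):SW a5@(0,2):S
t=4: a0@(3,1):SW a1@(1,4):S a2@(0,3):NW a3@(5,1):NW a4@(4,3):SW a5@(1,2):S
t=5: a0@(4,0):SW a1@(2,4):S a2@(1,3):S a3@(4,0):NW a4@(5,2):SW a5@(2,2):S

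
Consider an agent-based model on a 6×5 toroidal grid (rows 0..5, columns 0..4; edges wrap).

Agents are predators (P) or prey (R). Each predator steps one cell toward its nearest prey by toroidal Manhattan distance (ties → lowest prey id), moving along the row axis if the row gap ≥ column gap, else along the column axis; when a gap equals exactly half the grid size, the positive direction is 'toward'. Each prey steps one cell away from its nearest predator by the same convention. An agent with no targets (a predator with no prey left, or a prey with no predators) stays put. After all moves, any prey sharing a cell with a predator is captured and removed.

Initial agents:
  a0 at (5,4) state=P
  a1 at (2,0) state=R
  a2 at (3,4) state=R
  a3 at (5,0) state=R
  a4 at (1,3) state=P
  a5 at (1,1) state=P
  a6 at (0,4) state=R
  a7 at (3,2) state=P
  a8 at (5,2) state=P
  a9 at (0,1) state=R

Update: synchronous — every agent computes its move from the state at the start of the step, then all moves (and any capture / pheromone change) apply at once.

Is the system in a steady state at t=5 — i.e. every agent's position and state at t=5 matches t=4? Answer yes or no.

t=1: a0@(5,0):P a1@(3,0):R a2@(2,4):R a4@(0,3):P a5@(0,1):P a6@(1,4):R a7@(3,3):P a8@(5,1):P
t=2: a0@(4,0):P a1@(2,0):R a2@(1,4):R a4@(1,3):P a5@(0,0):P a6@(2,4):R a7@(3,4):P a8@(4,1):P
t=3: a0@(3,0):P a4@(1,4):P a5@(1,0):P a7@(2,4):P a8@(3,1):P
t=4: (unchanged — steady state)

yes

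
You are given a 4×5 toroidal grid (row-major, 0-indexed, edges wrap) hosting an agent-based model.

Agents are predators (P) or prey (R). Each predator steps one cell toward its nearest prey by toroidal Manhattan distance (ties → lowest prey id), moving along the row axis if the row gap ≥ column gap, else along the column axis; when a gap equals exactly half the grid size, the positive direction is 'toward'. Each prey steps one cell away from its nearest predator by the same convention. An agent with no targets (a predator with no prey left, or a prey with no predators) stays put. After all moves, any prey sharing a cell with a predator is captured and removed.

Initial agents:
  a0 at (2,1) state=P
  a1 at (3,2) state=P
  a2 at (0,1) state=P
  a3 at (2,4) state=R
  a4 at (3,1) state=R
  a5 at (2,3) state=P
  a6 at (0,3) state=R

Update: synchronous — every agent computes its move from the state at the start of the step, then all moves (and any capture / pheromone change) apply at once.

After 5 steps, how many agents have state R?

2

t=1: a0@(3,1):P a1@(3,1):P a2@(3,1):P a3@(2,0):R a4@(0,1):R a5@(2,4):P a6@(1,3):R
t=2: a0@(0,1):P a1@(0,1):P a2@(0,1):P a3@(2,1):R a4@(1,1):R a5@(2,0):P a6@(0,3):R
t=3: a0@(1,1):P a1@(1,1):P a2@(1,1):P a3@(2,2):R a5@(2,1):P a6@(0,4):R
t=4: a0@(2,1):P a1@(2,1):P a2@(2,1):P a3@(2,3):R a5@(2,2):P a6@(0,3):R
t=5: a0@(2,2):P a1@(2,2):P a2@(2,2):P a3@(2,4):R a5@(2,3):P a6@(3,3):R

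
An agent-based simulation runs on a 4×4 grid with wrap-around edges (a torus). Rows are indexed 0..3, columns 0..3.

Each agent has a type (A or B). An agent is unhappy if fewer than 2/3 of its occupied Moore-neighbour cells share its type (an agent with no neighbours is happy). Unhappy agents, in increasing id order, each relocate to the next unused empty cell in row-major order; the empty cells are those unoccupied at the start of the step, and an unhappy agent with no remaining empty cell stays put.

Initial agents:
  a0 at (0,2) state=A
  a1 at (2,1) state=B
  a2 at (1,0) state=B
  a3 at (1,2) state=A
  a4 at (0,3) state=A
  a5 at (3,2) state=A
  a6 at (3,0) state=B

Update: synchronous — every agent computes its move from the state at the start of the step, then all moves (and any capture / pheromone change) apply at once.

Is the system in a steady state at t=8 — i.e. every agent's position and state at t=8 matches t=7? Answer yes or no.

no

t=1: a0@(0,2):A a1@(0,0):B a2@(0,1):B a3@(1,2):A a4@(1,1):A a5@(3,2):A a6@(1,3):B
t=2: a0@(0,3):A a1@(0,0):B a2@(1,0):B a3@(2,0):A a4@(2,1):A a5@(2,2):A a6@(2,3):B
t=3: a0@(0,1):A a1@(0,2):B a2@(1,1):B a3@(1,2):A a4@(2,1):A a5@(1,3):A a6@(3,0):B
t=4: a0@(0,0):A a1@(0,3):B a2@(1,0):B a3@(2,0):A a4@(2,2):A a5@(2,3):A a6@(3,1):B
t=5: a0@(0,1):A a1@(0,2):B a2@(1,1):B a3@(1,2):A a4@(1,3):A a5@(2,3):A a6@(2,1):B
t=6: a0@(0,0):A a1@(0,3):B a2@(1,0):B a3@(2,0):A a4@(1,3):A a5@(2,3):A a6@(2,2):B
t=7: a0@(0,1):A a1@(0,2):B a2@(1,1):B a3@(2,0):A a4@(1,2):A a5@(2,1):A a6@(3,0):B
t=8: a0@(0,0):A a1@(0,3):B a2@(1,0):B a3@(1,3):A a4@(2,2):A a5@(2,3):A a6@(3,1):B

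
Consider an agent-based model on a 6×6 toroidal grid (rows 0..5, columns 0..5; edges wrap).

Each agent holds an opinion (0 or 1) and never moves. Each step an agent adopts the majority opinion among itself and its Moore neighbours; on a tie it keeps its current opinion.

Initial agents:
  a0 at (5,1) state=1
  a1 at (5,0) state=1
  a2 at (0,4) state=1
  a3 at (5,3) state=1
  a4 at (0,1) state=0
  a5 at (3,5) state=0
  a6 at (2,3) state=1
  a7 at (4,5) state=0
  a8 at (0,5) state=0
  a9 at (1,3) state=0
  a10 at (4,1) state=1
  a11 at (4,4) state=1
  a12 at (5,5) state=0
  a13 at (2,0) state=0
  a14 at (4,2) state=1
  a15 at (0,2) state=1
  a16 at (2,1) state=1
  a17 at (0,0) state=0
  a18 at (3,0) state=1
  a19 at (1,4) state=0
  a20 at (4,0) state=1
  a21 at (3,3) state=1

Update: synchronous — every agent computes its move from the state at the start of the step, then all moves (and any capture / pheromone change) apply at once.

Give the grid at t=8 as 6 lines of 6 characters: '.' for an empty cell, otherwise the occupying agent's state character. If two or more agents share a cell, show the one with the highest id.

011.00
...10.
11.1..
1..1.1
111.11
11.1.0

t=1: a0@(5,1):1 a1@(5,0):0 a2@(0,4):0 a3@(5,3):1 a4@(0,1):1 a5@(3,5):0 a6@(2,3):1 a7@(4,5):1 a8@(0,5):0 a9@(1,3):1 a10@(4,1):1 a11@(4,4):1 a12@(5,5):0 a13@(2,0):0 a14@(4,2):1 a15@(0,2):1 a16@(2,1):1 a17@(0,0):0 a18@(3,0):1 a19@(1,4):0 a20@(4,0):1 a21@(3,3):1
t=2: a0@(5,1):1 a1@(5,0):1 a2@(0,4):0 a3@(5,3):1 a4@(0,1):1 a5@(3,5):1 a6@(2,3):1 a7@(4,5):1 a8@(0,5):0 a9@(1,3):1 a10@(4,1):1 a11@(4,4):1 a12@(5,5):0 a13@(2,0):0 a14@(4,2):1 a15@(0,2):1 a16@(2,1):1 a17@(0,0):0 a18@(3,0):1 a19@(1,4):0 a20@(4,0):1 a21@(3,3):1
t=3: a0@(5,1):1 a1@(5,0):1 a2@(0,4):0 a3@(5,3):1 a4@(0,1):1 a5@(3,5):1 a6@(2,3):1 a7@(4,5):1 a8@(0,5):0 a9@(1,3):1 a10@(4,1):1 a11@(4,4):1 a12@(5,5):0 a13@(2,0):1 a14@(4,2):1 a15@(0,2):1 a16@(2,1):1 a17@(0,0):0 a18@(3,0):1 a19@(1,4):0 a20@(4,0):1 a21@(3,3):1
t=4: (unchanged — steady state)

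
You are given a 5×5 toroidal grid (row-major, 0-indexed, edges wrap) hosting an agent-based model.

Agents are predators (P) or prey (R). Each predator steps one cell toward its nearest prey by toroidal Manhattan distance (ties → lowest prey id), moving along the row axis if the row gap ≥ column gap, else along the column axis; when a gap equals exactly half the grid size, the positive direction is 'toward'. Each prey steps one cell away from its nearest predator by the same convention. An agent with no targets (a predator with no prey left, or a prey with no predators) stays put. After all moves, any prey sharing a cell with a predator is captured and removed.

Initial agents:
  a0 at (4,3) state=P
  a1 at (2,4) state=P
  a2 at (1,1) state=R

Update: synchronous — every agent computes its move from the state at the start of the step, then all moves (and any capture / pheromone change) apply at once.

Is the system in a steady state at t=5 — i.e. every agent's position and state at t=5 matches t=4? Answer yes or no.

yes

t=1: a0@(0,3):P a1@(2,0):P a2@(1,2):R
t=2: a0@(1,3):P a1@(2,1):P a2@(2,2):R
t=3: a0@(2,3):P a1@(2,2):P
t=4: (unchanged — steady state)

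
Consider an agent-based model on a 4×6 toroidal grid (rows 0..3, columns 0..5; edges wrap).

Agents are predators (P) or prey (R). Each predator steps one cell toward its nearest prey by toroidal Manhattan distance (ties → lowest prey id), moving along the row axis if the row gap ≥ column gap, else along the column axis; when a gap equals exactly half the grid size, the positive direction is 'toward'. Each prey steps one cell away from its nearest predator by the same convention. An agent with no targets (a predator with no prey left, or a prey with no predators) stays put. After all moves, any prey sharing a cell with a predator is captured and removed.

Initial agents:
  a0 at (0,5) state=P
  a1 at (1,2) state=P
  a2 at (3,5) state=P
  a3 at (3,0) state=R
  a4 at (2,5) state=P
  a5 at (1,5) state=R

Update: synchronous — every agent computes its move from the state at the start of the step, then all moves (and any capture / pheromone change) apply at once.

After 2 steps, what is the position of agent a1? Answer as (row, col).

(1, 4)

t=1: a0@(1,5):P a1@(1,3):P a2@(3,0):P a3@(3,1):R a4@(1,5):P a5@(2,5):R
t=2: a0@(2,5):P a1@(1,4):P a2@(3,1):P a3@(3,2):R a4@(2,5):P a5@(3,5):R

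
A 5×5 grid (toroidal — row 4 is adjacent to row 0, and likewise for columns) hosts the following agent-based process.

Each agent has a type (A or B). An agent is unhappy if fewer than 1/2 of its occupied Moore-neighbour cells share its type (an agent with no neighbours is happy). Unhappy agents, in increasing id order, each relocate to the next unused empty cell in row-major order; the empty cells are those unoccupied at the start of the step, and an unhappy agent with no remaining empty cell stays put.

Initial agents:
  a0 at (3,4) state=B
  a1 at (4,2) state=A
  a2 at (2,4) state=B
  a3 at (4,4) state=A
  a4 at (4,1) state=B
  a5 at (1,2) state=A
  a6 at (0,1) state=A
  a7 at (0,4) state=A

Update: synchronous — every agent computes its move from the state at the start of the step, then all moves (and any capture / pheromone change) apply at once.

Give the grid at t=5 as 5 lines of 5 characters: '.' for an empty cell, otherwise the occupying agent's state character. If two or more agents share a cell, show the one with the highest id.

BAA..
A.A..
....B
....B
..A..

t=1: a0@(3,4):B a1@(4,2):A a2@(2,4):B a3@(4,4):A a4@(0,0):B a5@(1,2):A a6@(0,1):A a7@(0,4):A
t=2: a0@(3,4):B a1@(4,2):A a2@(2,4):B a3@(0,2):A a4@(0,3):B a5@(1,2):A a6@(0,1):A a7@(0,4):A
t=3: a0@(3,4):B a1@(4,2):A a2@(2,4):B a3@(0,2):A a4@(0,0):B a5@(1,2):A a6@(0,1):A a7@(1,0):A
t=4: a0@(3,4):B a1@(4,2):A a2@(2,4):B a3@(0,2):A a4@(0,3):B a5@(1,2):A a6@(0,1):A a7@(0,4):A
t=5: a0@(3,4):B a1@(4,2):A a2@(2,4):B a3@(0,2):A a4@(0,0):B a5@(1,2):A a6@(0,1):A a7@(1,0):A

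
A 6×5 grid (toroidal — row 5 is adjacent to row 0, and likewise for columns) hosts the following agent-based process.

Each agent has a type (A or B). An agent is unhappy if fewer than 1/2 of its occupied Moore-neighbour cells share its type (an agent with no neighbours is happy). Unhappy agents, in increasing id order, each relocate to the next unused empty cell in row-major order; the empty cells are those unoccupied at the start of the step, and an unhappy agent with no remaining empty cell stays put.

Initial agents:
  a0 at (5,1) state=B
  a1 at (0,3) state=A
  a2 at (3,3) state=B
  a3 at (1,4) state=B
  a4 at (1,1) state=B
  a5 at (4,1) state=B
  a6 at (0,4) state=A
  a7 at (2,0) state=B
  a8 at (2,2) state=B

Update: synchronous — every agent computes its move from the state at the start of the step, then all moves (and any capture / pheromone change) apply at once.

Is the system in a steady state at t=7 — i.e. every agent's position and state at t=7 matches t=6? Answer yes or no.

yes

t=1: a0@(5,1):B a1@(0,3):A a2@(3,3):B a3@(0,0):B a4@(1,1):B a5@(4,1):B a6@(0,4):A a7@(2,0):B a8@(2,2):B
t=2: (unchanged — steady state)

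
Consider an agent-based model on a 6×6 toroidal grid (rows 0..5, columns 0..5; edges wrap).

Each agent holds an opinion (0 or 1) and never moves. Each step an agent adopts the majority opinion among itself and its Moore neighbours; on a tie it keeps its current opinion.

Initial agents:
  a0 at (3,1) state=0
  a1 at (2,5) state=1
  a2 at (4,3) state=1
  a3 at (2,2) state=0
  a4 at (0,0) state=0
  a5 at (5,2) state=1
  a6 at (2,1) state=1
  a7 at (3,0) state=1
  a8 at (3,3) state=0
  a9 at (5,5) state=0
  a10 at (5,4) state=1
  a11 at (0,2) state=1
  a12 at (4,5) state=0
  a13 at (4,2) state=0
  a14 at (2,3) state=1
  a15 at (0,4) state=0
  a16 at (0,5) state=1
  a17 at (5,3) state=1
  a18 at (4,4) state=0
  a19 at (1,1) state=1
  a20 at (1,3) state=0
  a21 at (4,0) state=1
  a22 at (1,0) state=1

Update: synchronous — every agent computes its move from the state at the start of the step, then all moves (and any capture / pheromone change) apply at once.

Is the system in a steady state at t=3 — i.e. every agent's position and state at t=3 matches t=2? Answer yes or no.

t=1: a0@(3,1):0 a1@(2,5):1 a2@(4,3):1 a3@(2,2):0 a4@(0,0):1 a5@(5,2):1 a6@(2,1):1 a7@(3,0):1 a8@(3,3):0 a9@(5,5):0 a10@(5,4):1 a11@(0,2):1 a12@(4,5):0 a13@(4,2):0 a14@(2,3):0 a15@(0,4):0 a16@(0,5):1 a17@(5,3):1 a18@(4,4):0 a19@(1,1):1 a20@(1,3):0 a21@(4,0):0 a22@(1,0):1
t=2: (unchanged — steady state)

yes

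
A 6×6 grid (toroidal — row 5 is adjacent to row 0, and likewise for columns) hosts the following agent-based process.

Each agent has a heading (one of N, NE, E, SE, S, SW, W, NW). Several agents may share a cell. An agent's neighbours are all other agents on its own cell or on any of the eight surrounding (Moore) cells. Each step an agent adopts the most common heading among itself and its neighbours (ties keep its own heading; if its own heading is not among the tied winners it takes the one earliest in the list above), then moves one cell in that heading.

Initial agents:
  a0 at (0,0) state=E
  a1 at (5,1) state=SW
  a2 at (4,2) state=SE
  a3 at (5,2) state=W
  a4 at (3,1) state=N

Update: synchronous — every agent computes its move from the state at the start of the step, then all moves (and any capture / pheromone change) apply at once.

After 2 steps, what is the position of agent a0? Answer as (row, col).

t=1: a0@(0,1):E a1@(0,0):SW a2@(5,3):SE a3@(5,1):W a4@(2,1):N
t=2: a0@(0,2):E a1@(1,5):SW a2@(0,4):SE a3@(5,0):W a4@(1,1):N

(0, 2)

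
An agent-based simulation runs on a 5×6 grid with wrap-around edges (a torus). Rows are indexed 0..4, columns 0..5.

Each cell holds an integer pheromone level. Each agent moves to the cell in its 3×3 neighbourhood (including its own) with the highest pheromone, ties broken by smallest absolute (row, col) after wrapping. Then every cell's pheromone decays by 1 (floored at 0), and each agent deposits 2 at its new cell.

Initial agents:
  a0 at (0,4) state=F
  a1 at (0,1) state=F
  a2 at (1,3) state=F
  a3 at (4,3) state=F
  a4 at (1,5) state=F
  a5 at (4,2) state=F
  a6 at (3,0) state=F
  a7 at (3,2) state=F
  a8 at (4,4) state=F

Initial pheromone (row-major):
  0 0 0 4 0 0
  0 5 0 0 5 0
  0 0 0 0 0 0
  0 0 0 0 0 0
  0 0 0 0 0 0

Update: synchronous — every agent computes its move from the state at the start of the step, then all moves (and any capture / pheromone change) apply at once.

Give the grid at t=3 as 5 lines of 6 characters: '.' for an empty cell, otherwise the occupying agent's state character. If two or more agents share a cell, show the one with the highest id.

......
.F..F.
......
......
......

t=1: a0@(1,4) a1@(1,1) a2@(1,4) a3@(0,3) a4@(1,4) a5@(0,3) a6@(2,0) a7@(2,1) a8@(0,3) | pheromone: 0 0 0 9 0 0 / 0 6 0 0 10 0 / 2 2 0 0 0 0 / 0 0 0 0 0 0 / 0 0 0 0 0 0
t=2: a0@(1,4) a1@(1,1) a2@(1,4) a3@(1,4) a4@(1,4) a5@(1,4) a6@(1,1) a7@(1,1) a8@(1,4) | pheromone: 0 0 0 8 0 0 / 0 11 0 0 21 0 / 1 1 0 0 0 0 / 0 0 0 0 0 0 / 0 0 0 0 0 0
t=3: a0@(1,4) a1@(1,1) a2@(1,4) a3@(1,4) a4@(1,4) a5@(1,4) a6@(1,1) a7@(1,1) a8@(1,4) | pheromone: 0 0 0 7 0 0 / 0 16 0 0 32 0 / 0 0 0 0 0 0 / 0 0 0 0 0 0 / 0 0 0 0 0 0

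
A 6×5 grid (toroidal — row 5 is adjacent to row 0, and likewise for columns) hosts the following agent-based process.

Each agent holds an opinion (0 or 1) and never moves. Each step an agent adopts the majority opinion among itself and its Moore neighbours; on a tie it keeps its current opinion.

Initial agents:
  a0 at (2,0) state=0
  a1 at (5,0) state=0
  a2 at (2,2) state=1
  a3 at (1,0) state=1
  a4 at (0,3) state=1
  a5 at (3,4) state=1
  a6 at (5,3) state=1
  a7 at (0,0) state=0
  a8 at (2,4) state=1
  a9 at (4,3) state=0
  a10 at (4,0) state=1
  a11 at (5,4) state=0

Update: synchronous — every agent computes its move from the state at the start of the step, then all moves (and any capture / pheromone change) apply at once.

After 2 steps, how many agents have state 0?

4

t=1: a0@(2,0):1 a1@(5,0):0 a2@(2,2):1 a3@(1,0):1 a4@(0,3):1 a5@(3,4):1 a6@(5,3):1 a7@(0,0):0 a8@(2,4):1 a9@(4,3):0 a10@(4,0):1 a11@(5,4):0
t=2: (unchanged — steady state)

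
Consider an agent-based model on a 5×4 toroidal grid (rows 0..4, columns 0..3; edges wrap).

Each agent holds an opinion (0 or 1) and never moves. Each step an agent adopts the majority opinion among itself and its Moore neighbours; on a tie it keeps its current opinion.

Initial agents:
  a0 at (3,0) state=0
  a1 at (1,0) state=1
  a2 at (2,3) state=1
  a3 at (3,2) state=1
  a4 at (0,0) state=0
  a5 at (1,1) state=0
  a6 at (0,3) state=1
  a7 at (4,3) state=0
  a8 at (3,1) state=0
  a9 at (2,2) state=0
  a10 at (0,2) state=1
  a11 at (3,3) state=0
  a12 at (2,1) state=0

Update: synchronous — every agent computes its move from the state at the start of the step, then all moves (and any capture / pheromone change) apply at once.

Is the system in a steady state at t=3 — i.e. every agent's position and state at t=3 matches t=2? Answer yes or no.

t=1: a0@(3,0):0 a1@(1,0):1 a2@(2,3):1 a3@(3,2):0 a4@(0,0):0 a5@(1,1):0 a6@(0,3):1 a7@(4,3):0 a8@(3,1):0 a9@(2,2):0 a10@(0,2):1 a11@(3,3):0 a12@(2,1):0
t=2: a0@(3,0):0 a1@(1,0):1 a2@(2,3):0 a3@(3,2):0 a4@(0,0):0 a5@(1,1):0 a6@(0,3):1 a7@(4,3):0 a8@(3,1):0 a9@(2,2):0 a10@(0,2):1 a11@(3,3):0 a12@(2,1):0
t=3: a0@(3,0):0 a1@(1,0):0 a2@(2,3):0 a3@(3,2):0 a4@(0,0):0 a5@(1,1):0 a6@(0,3):1 a7@(4,3):0 a8@(3,1):0 a9@(2,2):0 a10@(0,2):1 a11@(3,3):0 a12@(2,1):0

no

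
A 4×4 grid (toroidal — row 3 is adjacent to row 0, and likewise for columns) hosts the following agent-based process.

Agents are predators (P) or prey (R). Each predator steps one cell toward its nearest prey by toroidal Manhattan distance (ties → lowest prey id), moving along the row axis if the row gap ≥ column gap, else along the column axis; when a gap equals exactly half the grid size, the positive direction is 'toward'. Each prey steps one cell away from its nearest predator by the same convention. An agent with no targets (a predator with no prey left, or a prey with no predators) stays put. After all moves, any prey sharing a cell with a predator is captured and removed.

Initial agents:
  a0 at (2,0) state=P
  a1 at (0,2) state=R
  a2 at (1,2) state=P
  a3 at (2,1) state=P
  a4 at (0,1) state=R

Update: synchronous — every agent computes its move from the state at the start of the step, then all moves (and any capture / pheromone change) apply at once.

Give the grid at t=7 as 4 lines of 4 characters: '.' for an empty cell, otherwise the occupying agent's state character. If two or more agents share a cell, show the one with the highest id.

....
..R.
.PP.
....

t=1: a0@(3,0):P a1@(3,2):R a2@(0,2):P a3@(3,1):P
t=2: a0@(3,1):P a1@(2,2):R a2@(3,2):P a3@(3,2):P
t=3: a0@(2,1):P a1@(1,2):R a2@(2,2):P a3@(2,2):P
t=4: a0@(1,1):P a1@(0,2):R a2@(1,2):P a3@(1,2):P
t=5: a0@(0,1):P a1@(3,2):R a2@(0,2):P a3@(0,2):P
t=6: a0@(3,1):P a1@(2,2):R a2@(3,2):P a3@(3,2):P
t=7: a0@(2,1):P a1@(1,2):R a2@(2,2):P a3@(2,2):P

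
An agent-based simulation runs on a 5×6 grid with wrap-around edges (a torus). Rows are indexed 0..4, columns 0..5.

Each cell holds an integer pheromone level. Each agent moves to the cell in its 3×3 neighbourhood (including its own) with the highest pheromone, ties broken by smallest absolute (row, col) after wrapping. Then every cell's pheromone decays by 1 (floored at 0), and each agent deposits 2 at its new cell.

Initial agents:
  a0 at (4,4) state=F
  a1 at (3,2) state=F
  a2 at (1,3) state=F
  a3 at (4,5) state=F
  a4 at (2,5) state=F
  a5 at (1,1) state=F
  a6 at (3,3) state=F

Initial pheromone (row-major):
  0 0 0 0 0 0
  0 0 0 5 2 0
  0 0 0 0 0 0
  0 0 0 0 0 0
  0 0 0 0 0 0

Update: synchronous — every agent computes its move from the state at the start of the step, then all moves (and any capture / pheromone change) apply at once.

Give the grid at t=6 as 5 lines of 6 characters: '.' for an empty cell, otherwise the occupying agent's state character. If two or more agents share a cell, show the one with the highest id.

t=1: a0@(0,3) a1@(2,1) a2@(1,3) a3@(0,0) a4@(1,4) a5@(0,0) a6@(2,2) | pheromone: 4 0 0 2 0 0 / 0 0 0 6 3 0 / 0 2 2 0 0 0 / 0 0 0 0 0 0 / 0 0 0 0 0 0
t=2: a0@(1,3) a1@(2,1) a2@(1,3) a3@(0,0) a4@(1,3) a5@(0,0) a6@(1,3) | pheromone: 7 0 0 1 0 0 / 0 0 0 13 2 0 / 0 3 1 0 0 0 / 0 0 0 0 0 0 / 0 0 0 0 0 0
t=3: a0@(1,3) a1@(2,1) a2@(1,3) a3@(0,0) a4@(1,3) a5@(0,0) a6@(1,3) | pheromone: 10 0 0 0 0 0 / 0 0 0 20 1 0 / 0 4 0 0 0 0 / 0 0 0 0 0 0 / 0 0 0 0 0 0
t=4: a0@(1,3) a1@(2,1) a2@(1,3) a3@(0,0) a4@(1,3) a5@(0,0) a6@(1,3) | pheromone: 13 0 0 0 0 0 / 0 0 0 27 0 0 / 0 5 0 0 0 0 / 0 0 0 0 0 0 / 0 0 0 0 0 0
t=5: a0@(1,3) a1@(2,1) a2@(1,3) a3@(0,0) a4@(1,3) a5@(0,0) a6@(1,3) | pheromone: 16 0 0 0 0 0 / 0 0 0 34 0 0 / 0 6 0 0 0 0 / 0 0 0 0 0 0 / 0 0 0 0 0 0
t=6: a0@(1,3) a1@(2,1) a2@(1,3) a3@(0,0) a4@(1,3) a5@(0,0) a6@(1,3) | pheromone: 19 0 0 0 0 0 / 0 0 0 41 0 0 / 0 7 0 0 0 0 / 0 0 0 0 0 0 / 0 0 0 0 0 0

F.....
...F..
.F....
......
......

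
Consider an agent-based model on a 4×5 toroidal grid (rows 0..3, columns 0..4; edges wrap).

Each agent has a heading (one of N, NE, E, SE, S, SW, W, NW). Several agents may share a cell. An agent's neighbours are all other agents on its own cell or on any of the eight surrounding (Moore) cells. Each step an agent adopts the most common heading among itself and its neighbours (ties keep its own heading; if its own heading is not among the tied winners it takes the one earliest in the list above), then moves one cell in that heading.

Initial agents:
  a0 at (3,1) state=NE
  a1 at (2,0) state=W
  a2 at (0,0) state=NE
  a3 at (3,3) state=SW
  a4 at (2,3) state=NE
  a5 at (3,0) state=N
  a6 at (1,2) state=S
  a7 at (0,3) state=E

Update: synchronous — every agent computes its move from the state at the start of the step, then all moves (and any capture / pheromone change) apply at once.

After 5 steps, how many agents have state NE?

t=1: a0@(2,2):NE a1@(2,4):W a2@(3,1):NE a3@(0,2):SW a4@(1,4):NE a5@(2,1):NE a6@(2,2):S a7@(0,4):E
t=2: a0@(1,3):NE a1@(2,3):W a2@(2,2):NE a3@(1,1):SW a4@(0,0):NE a5@(1,2):NE a6@(1,3):NE a7@(0,0):E
t=3: a0@(0,4):NE a1@(1,4):NE a2@(1,3):NE a3@(0,2):NE a4@(3,1):NE a5@(0,3):NE a6@(0,4):NE a7@(0,1):E
t=4: a0@(3,0):NE a1@(0,0):NE a2@(0,4):NE a3@(3,3):NE a4@(2,2):NE a5@(3,4):NE a6@(3,0):NE a7@(3,2):NE
t=5: a0@(2,1):NE a1@(3,1):NE a2@(3,0):NE a3@(2,4):NE a4@(1,3):NE a5@(2,0):NE a6@(2,1):NE a7@(2,3):NE

8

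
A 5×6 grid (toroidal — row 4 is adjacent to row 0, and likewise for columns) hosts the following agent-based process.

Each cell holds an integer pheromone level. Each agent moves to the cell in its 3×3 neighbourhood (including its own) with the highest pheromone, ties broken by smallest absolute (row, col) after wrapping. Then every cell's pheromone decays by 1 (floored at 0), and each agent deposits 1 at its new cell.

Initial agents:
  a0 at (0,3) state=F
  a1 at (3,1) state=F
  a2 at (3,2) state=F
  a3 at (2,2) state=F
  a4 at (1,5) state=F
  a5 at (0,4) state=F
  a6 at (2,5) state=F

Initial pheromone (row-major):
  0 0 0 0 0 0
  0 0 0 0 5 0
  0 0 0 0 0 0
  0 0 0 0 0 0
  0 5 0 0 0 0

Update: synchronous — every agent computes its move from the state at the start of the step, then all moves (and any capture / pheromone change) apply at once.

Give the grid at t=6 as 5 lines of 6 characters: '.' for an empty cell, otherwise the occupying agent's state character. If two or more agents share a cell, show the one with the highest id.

......
.F..F.
......
......
.F....

t=1: a0@(1,4) a1@(4,1) a2@(4,1) a3@(1,1) a4@(1,4) a5@(1,4) a6@(1,4) | pheromone: 0 0 0 0 0 0 / 0 1 0 0 8 0 / 0 0 0 0 0 0 / 0 0 0 0 0 0 / 0 6 0 0 0 0
t=2: a0@(1,4) a1@(4,1) a2@(4,1) a3@(1,1) a4@(1,4) a5@(1,4) a6@(1,4) | pheromone: 0 0 0 0 0 0 / 0 1 0 0 11 0 / 0 0 0 0 0 0 / 0 0 0 0 0 0 / 0 7 0 0 0 0
t=3: a0@(1,4) a1@(4,1) a2@(4,1) a3@(1,1) a4@(1,4) a5@(1,4) a6@(1,4) | pheromone: 0 0 0 0 0 0 / 0 1 0 0 14 0 / 0 0 0 0 0 0 / 0 0 0 0 0 0 / 0 8 0 0 0 0
t=4: a0@(1,4) a1@(4,1) a2@(4,1) a3@(1,1) a4@(1,4) a5@(1,4) a6@(1,4) | pheromone: 0 0 0 0 0 0 / 0 1 0 0 17 0 / 0 0 0 0 0 0 / 0 0 0 0 0 0 / 0 9 0 0 0 0
t=5: a0@(1,4) a1@(4,1) a2@(4,1) a3@(1,1) a4@(1,4) a5@(1,4) a6@(1,4) | pheromone: 0 0 0 0 0 0 / 0 1 0 0 20 0 / 0 0 0 0 0 0 / 0 0 0 0 0 0 / 0 10 0 0 0 0
t=6: a0@(1,4) a1@(4,1) a2@(4,1) a3@(1,1) a4@(1,4) a5@(1,4) a6@(1,4) | pheromone: 0 0 0 0 0 0 / 0 1 0 0 23 0 / 0 0 0 0 0 0 / 0 0 0 0 0 0 / 0 11 0 0 0 0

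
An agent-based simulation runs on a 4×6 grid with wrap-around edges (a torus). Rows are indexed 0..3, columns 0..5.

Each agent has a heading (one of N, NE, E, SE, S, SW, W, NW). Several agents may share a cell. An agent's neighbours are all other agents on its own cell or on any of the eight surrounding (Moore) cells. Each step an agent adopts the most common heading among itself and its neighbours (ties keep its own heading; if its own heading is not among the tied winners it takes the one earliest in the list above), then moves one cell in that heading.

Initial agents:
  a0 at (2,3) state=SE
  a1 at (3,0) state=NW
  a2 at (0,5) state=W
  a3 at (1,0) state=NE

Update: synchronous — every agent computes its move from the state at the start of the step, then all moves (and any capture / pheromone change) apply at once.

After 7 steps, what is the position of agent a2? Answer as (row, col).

(0, 4)

t=1: a0@(3,4):SE a1@(2,5):NW a2@(0,4):W a3@(0,1):NE
t=2: a0@(0,5):SE a1@(1,4):NW a2@(0,3):W a3@(3,2):NE
t=3: a0@(1,0):SE a1@(0,3):NW a2@(0,2):W a3@(2,3):NE
t=4: a0@(2,1):SE a1@(3,2):NW a2@(0,1):W a3@(1,4):NE
t=5: a0@(3,2):SE a1@(2,1):NW a2@(0,0):W a3@(0,5):NE
t=6: a0@(0,3):SE a1@(1,0):NW a2@(0,5):W a3@(3,0):NE
t=7: a0@(1,4):SE a1@(0,5):NW a2@(0,4):W a3@(2,1):NE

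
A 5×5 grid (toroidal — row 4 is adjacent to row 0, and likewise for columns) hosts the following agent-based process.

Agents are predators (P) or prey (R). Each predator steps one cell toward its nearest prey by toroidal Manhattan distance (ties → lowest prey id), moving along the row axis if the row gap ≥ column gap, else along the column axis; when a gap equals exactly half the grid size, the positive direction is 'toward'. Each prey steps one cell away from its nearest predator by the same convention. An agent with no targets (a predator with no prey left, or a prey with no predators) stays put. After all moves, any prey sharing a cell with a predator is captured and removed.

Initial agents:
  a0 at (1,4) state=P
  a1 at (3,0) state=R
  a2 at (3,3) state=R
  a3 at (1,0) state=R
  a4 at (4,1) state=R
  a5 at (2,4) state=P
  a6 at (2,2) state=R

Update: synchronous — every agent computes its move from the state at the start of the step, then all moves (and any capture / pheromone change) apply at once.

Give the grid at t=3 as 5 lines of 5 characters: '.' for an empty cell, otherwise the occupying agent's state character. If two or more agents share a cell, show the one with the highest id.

.....
..PR.
R....
....P
.RR..

t=1: a0@(1,0):P a1@(4,0):R a2@(4,3):R a3@(1,1):R a4@(3,1):R a5@(3,4):P a6@(2,1):R
t=2: a0@(1,1):P a1@(3,0):R a2@(0,3):R a3@(1,2):R a4@(3,2):R a5@(4,4):P a6@(3,1):R
t=3: a0@(1,2):P a1@(2,0):R a2@(1,3):R a3@(1,3):R a4@(4,2):R a5@(3,4):P a6@(4,1):R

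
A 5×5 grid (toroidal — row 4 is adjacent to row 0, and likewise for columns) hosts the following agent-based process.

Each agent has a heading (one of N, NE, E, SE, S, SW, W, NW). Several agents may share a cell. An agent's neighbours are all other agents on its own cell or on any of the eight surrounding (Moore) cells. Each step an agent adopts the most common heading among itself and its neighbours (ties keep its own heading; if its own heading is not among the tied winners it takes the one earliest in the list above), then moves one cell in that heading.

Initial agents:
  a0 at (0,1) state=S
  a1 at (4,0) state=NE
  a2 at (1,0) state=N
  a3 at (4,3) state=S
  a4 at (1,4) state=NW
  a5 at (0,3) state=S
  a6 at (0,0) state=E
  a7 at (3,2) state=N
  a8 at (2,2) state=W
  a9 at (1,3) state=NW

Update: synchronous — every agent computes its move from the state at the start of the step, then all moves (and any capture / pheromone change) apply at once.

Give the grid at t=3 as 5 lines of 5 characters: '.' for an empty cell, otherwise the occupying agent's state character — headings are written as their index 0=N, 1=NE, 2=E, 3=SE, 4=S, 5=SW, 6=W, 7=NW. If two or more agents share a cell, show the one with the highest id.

t=1: a0@(1,1):S a1@(3,1):NE a2@(0,0):N a3@(0,3):S a4@(0,3):NW a5@(1,3):S a6@(0,1):E a7@(2,2):N a8@(2,1):W a9@(0,2):NW
t=2: a0@(0,1):N a1@(2,2):NE a2@(4,0):N a3@(1,3):S a4@(4,2):NW a5@(2,3):S a6@(0,2):E a7@(3,2):S a8@(2,0):W a9@(1,2):S
t=3: a0@(4,1):N a1@(3,2):S a2@(3,0):N a3@(2,3):S a4@(3,1):NW a5@(3,3):S a6@(1,2):S a7@(4,2):S a8@(2,4):W a9@(2,2):S

.....
..4..
..446
0744.
.04..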